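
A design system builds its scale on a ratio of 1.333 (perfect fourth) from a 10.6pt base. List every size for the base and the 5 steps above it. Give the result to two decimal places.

Step 0: 10.6pt
Step 1: 10.6 × 1.333 = 14.13
Step 2: 10.6 × 1.333² = 18.84
Step 3: 10.6 × 1.333³ = 25.11
Step 4: 10.6 × 1.333⁴ = 33.47
Step 5: 10.6 × 1.333⁵ = 44.61

10.60pt, 14.13pt, 18.84pt, 25.11pt, 33.47pt, 44.61pt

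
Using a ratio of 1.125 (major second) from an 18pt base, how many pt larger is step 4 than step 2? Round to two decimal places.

Step 2: 18.0 × 1.125² = 22.7812pt
Step 4: 18.0 × 1.125⁴ = 28.8325pt
Difference: 28.8325 − 22.7812 = 6.0513pt

6.05pt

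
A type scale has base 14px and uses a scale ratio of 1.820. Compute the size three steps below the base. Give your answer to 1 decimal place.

2.3px

A modular type scale is a geometric sequence: sizeₙ = base × rⁿ.
14.0 ÷ 1.820³ = 14.0 ÷ 6.02857 ≈ 2.32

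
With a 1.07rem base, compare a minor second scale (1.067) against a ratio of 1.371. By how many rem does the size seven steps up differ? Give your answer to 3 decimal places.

Minor second: 1.07 × 1.067⁷ = 1.68475rem
At 1.371: 1.07 × 1.371⁷ = 9.74195rem
Difference: 9.74195 − 1.68475 = 8.05720rem

8.057rem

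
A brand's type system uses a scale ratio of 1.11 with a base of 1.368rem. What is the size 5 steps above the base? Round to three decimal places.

2.305rem

1.368 × 1.11⁵ = 1.368 × 1.68506 ≈ 2.305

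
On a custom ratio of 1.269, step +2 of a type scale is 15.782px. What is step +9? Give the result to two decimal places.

15.782 × 1.269⁷ = 15.782 × 5.29946 ≈ 83.636

83.64px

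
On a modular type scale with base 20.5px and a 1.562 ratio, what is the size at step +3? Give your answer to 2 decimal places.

20.5 × 1.562³ = 20.5 × 3.81104 ≈ 78.13

78.13px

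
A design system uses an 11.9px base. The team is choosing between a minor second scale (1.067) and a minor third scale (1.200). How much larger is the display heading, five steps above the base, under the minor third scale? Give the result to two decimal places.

Minor second: 11.9 × 1.067⁵ = 16.4577px
Minor third: 11.9 × 1.200⁵ = 29.6110px
Difference: 29.6110 − 16.4577 = 13.1533px

13.15px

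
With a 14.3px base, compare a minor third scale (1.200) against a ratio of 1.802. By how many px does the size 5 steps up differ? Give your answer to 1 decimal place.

Minor third: 14.3 × 1.200⁵ = 35.583px
At 1.802: 14.3 × 1.802⁵ = 271.713px
Difference: 271.713 − 35.583 = 236.130px

236.1px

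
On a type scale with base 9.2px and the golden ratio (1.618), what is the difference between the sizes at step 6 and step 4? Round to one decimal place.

102.0px

Step 4: 9.2 × 1.618⁴ = 63.052px
Step 6: 9.2 × 1.618⁶ = 165.066px
Difference: 165.066 − 63.052 = 102.014px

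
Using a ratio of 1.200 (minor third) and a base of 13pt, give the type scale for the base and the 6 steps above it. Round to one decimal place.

13.0pt, 15.6pt, 18.7pt, 22.5pt, 27.0pt, 32.3pt, 38.8pt

Step 0: 13pt
Step 1: 13.0 × 1.200 = 15.6
Step 2: 13.0 × 1.200² = 18.7
Step 3: 13.0 × 1.200³ = 22.5
Step 4: 13.0 × 1.200⁴ = 27.0
Step 5: 13.0 × 1.200⁵ = 32.3
Step 6: 13.0 × 1.200⁶ = 38.8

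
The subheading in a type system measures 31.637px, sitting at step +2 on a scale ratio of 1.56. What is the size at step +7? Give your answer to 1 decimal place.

292.3px

31.637 × 1.56⁵ = 31.637 × 9.23896 ≈ 292.293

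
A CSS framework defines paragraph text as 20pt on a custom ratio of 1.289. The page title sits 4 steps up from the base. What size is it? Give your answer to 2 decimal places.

55.21pt

Each step on a modular scale multiplies by the ratio, so the size n steps from the base is base × ratioⁿ.
20.0 × 1.289⁴ = 20.0 × 2.76065 ≈ 55.21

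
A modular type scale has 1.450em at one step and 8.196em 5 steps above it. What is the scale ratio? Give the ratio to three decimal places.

1.414

r⁵ = 8.196 / 1.450, so r = (8.196/1.450)^(1/5).
r = 5.6524^(1/5) ≈ 1.4140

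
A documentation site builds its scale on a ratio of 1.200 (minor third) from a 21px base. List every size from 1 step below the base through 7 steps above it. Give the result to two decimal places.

17.50px, 21.00px, 25.20px, 30.24px, 36.29px, 43.55px, 52.25px, 62.71px, 75.25px

Step -1: 21.0 ÷ 1.200 = 17.50
Step 0: 21px
Step 1: 21.0 × 1.200 = 25.20
Step 2: 21.0 × 1.200² = 30.24
Step 3: 21.0 × 1.200³ = 36.29
Step 4: 21.0 × 1.200⁴ = 43.55
Step 5: 21.0 × 1.200⁵ = 52.25
Step 6: 21.0 × 1.200⁶ = 62.71
Step 7: 21.0 × 1.200⁷ = 75.25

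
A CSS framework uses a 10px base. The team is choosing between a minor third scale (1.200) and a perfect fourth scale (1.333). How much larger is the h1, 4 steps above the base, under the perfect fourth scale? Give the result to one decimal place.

10.8px

Minor third: 10.0 × 1.200⁴ = 20.736px
Perfect fourth: 10.0 × 1.333⁴ = 31.573px
Difference: 31.573 − 20.736 = 10.837px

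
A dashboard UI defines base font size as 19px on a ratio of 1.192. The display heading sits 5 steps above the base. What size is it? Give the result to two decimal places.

19.0 × 1.192⁵ = 19.0 × 2.40647 ≈ 45.72

45.72px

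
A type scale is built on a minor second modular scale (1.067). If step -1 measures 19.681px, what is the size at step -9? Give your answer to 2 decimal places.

Moving from step -1 to step -9 is 8 steps down, so divide by r⁸.
19.681 ÷ 1.067⁸ = 19.681 ÷ 1.68002 ≈ 11.715

11.71px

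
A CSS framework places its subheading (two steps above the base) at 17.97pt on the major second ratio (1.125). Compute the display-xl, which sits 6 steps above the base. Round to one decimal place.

17.97 × 1.125⁴ = 17.97 × 1.60181 ≈ 28.784

28.8pt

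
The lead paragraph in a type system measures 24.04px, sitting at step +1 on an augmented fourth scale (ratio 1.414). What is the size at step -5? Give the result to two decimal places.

24.04 ÷ 1.414⁶ = 24.04 ÷ 7.99275 ≈ 3.008

3.01px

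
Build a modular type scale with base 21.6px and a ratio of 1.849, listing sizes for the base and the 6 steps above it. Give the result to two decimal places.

21.60px, 39.94px, 73.85px, 136.54px, 252.47px, 466.81px, 863.13px

Step 0: 21.6px
Step 1: 21.6 × 1.849 = 39.94
Step 2: 21.6 × 1.849² = 73.85
Step 3: 21.6 × 1.849³ = 136.54
Step 4: 21.6 × 1.849⁴ = 252.47
Step 5: 21.6 × 1.849⁵ = 466.81
Step 6: 21.6 × 1.849⁶ = 863.13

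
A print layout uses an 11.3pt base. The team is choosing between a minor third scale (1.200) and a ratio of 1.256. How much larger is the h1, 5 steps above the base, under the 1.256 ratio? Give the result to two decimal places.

Minor third: 11.3 × 1.200⁵ = 28.1180pt
At 1.256: 11.3 × 1.256⁵ = 35.3205pt
Difference: 35.3205 − 28.1180 = 7.2025pt

7.20pt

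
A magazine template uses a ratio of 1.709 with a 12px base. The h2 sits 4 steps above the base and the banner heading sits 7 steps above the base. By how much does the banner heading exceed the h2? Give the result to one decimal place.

408.6px

Step 4: 12.0 × 1.709⁴ = 102.365px
Step 7: 12.0 × 1.709⁷ = 510.947px
Difference: 510.947 − 102.365 = 408.582px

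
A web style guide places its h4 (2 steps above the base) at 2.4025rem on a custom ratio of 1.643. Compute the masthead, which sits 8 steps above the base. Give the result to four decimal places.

Moving from step +2 to step +8 is 6 steps up, so multiply by r⁶.
2.4025 × 1.643⁶ = 2.4025 × 19.67095 ≈ 47.2595

47.2595rem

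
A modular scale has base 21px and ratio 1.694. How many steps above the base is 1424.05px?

1.694ⁿ = 1424.05 / 21 = 67.8119
n = ln(67.8119) / ln(1.694) = 4.2167 / 0.5271 ≈ 8.00

8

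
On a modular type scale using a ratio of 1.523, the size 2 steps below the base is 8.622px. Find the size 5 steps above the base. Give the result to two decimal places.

163.87px

Moving from step -2 to step +5 is 7 steps up, so multiply by r⁷.
8.622 × 1.523⁷ = 8.622 × 19.00638 ≈ 163.873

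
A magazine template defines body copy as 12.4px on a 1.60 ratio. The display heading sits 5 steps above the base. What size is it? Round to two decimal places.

Every step multiplies by the scale ratio.
12.4 × 1.60⁵ = 12.4 × 10.48576 ≈ 130.02

130.02px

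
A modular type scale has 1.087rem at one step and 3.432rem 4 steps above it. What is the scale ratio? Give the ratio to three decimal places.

r⁴ = 3.432 / 1.087, so r = (3.432/1.087)^(1/4).
r = 3.1573^(1/4) ≈ 1.3330

1.333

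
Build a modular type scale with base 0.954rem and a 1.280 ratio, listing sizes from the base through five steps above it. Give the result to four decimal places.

0.9540rem, 1.2211rem, 1.5630rem, 2.0007rem, 2.5609rem, 3.2779rem

Step 0: 0.954rem
Step 1: 0.954 × 1.280 = 1.2211
Step 2: 0.954 × 1.280² = 1.5630
Step 3: 0.954 × 1.280³ = 2.0007
Step 4: 0.954 × 1.280⁴ = 2.5609
Step 5: 0.954 × 1.280⁵ = 3.2779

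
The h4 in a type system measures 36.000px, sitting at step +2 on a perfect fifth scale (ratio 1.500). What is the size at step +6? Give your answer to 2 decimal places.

36.000 × 1.500⁴ = 36.000 × 5.06250 ≈ 182.250

182.25px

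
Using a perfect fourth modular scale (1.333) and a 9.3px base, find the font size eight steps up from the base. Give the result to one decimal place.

9.3 × 1.333⁸ = 9.3 × 9.96876 ≈ 92.71

92.7px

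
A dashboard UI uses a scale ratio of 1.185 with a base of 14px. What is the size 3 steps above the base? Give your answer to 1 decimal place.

14.0 × 1.185³ = 14.0 × 1.66401 ≈ 23.30

23.3px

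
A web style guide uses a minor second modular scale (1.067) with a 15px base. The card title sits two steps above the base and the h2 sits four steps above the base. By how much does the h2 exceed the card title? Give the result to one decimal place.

Step 2: 15.0 × 1.067² = 17.077px
Step 4: 15.0 × 1.067⁴ = 19.442px
Difference: 19.442 − 17.077 = 2.365px

2.4px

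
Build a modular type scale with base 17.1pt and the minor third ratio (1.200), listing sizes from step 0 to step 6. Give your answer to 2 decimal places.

17.10pt, 20.52pt, 24.62pt, 29.55pt, 35.46pt, 42.55pt, 51.06pt

Step 0: 17.1pt
Step 1: 17.1 × 1.200 = 20.52
Step 2: 17.1 × 1.200² = 24.62
Step 3: 17.1 × 1.200³ = 29.55
Step 4: 17.1 × 1.200⁴ = 35.46
Step 5: 17.1 × 1.200⁵ = 42.55
Step 6: 17.1 × 1.200⁶ = 51.06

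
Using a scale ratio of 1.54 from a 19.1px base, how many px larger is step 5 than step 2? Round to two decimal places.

120.14px

Step 2: 19.1 × 1.54² = 45.2976px
Step 5: 19.1 × 1.54⁵ = 165.4386px
Difference: 165.4386 − 45.2976 = 120.1410px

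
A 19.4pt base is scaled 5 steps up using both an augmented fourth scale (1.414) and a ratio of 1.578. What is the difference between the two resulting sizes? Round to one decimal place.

80.2pt

Augmented fourth: 19.4 × 1.414⁵ = 109.660pt
At 1.578: 19.4 × 1.578⁵ = 189.818pt
Difference: 189.818 − 109.660 = 80.158pt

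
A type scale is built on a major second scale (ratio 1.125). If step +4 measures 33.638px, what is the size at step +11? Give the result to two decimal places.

The gap is 11 − (4) = 7 steps, so the factor is 1.125^7.
33.638 × 1.125⁷ = 33.638 × 2.28070 ≈ 76.718

76.72px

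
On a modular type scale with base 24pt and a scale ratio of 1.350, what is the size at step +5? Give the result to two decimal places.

A modular type scale is a geometric sequence: sizeₙ = base × rⁿ.
24.0 × 1.350⁵ = 24.0 × 4.48403 ≈ 107.62

107.62pt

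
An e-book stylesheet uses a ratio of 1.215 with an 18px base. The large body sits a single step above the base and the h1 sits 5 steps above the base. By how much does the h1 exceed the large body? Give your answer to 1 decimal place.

25.8px

Step 1: 18.0 × 1.215 = 21.870px
Step 5: 18.0 × 1.215⁵ = 47.660px
Difference: 47.660 − 21.870 = 25.790px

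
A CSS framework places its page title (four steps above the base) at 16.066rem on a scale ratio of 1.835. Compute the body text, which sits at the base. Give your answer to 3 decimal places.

16.066 ÷ 1.835⁴ = 16.066 ÷ 11.33820 ≈ 1.417

1.417rem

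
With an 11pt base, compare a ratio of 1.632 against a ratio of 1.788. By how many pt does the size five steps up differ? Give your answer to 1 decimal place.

At 1.632: 11.0 × 1.632⁵ = 127.348pt
At 1.788: 11.0 × 1.788⁵ = 201.016pt
Difference: 201.016 − 127.348 = 73.668pt

73.7pt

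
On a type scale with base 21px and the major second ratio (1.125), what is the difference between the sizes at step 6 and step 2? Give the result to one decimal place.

16.0px

Step 2: 21.0 × 1.125² = 26.578px
Step 6: 21.0 × 1.125⁶ = 42.573px
Difference: 42.573 − 26.578 = 15.995px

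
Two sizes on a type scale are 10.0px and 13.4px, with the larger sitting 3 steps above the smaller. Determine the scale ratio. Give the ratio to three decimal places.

1.102

r³ = 13.4 / 10.0, so r = (13.4/10.0)^(1/3).
r = 1.3400^(1/3) ≈ 1.1025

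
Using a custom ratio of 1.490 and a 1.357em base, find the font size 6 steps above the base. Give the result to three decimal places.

14.849em

Every step multiplies by the scale ratio.
1.357 × 1.490⁶ = 1.357 × 10.94253 ≈ 14.849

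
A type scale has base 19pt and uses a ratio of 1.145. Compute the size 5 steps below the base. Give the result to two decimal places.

Each step on a modular scale multiplies by the ratio, so the size n steps from the base is base × ratioⁿ.
19.0 ÷ 1.145⁵ = 19.0 ÷ 1.96801 ≈ 9.65

9.65pt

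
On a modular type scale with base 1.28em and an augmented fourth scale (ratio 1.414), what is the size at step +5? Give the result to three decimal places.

7.235em

A modular type scale is a geometric sequence: sizeₙ = base × rⁿ.
1.28 × 1.414⁵ = 1.28 × 5.65258 ≈ 7.235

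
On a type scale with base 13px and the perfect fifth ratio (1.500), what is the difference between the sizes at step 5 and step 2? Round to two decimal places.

Step 2: 13.0 × 1.500² = 29.2500px
Step 5: 13.0 × 1.500⁵ = 98.7188px
Difference: 98.7188 − 29.2500 = 69.4688px

69.47px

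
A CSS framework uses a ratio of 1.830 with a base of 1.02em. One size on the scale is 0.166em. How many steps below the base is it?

1.830ⁿ = 1.02 / 0.166 = 6.1446
n = ln(6.1446) / ln(1.830) = 1.8156 / 0.6043 ≈ 3.00

3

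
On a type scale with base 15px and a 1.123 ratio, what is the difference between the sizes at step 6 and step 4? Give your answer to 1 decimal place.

Step 4: 15.0 × 1.123⁴ = 23.857px
Step 6: 15.0 × 1.123⁶ = 30.086px
Difference: 30.086 − 23.857 = 6.229px

6.2px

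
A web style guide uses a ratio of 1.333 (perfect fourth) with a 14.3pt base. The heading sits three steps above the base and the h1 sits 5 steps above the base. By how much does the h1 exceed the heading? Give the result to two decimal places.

26.31pt

Step 3: 14.3 × 1.333³ = 33.8709pt
Step 5: 14.3 × 1.333⁵ = 60.1848pt
Difference: 60.1848 − 33.8709 = 26.3139pt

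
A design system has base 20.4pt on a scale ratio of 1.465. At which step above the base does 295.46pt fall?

7

1.465ⁿ = 295.46 / 20.4 = 14.4833
n = ln(14.4833) / ln(1.465) = 2.6730 / 0.3819 ≈ 7.00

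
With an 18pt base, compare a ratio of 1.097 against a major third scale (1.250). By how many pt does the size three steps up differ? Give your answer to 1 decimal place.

11.4pt

At 1.097: 18.0 × 1.097³ = 23.763pt
Major third: 18.0 × 1.250³ = 35.156pt
Difference: 35.156 − 23.763 = 11.393pt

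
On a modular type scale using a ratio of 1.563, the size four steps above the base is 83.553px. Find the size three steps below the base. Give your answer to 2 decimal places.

The gap is -3 − (4) = -7 steps, so the factor is 1.563^-7.
83.553 ÷ 1.563⁷ = 83.553 ÷ 22.78835 ≈ 3.666

3.67px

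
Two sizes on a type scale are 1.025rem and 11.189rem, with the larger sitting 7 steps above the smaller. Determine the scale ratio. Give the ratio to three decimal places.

1.407

r⁷ = 11.189 / 1.025, so r = (11.189/1.025)^(1/7).
r = 10.9161^(1/7) ≈ 1.4070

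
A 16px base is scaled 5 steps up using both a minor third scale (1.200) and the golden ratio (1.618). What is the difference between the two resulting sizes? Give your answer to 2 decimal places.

Minor third: 16.0 × 1.200⁵ = 39.8131px
Golden ratio: 16.0 × 1.618⁵ = 177.4241px
Difference: 177.4241 − 39.8131 = 137.6110px

137.61px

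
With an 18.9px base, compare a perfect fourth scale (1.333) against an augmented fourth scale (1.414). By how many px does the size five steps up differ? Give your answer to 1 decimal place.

27.3px

Perfect fourth: 18.9 × 1.333⁵ = 79.545px
Augmented fourth: 18.9 × 1.414⁵ = 106.834px
Difference: 106.834 − 79.545 = 27.289px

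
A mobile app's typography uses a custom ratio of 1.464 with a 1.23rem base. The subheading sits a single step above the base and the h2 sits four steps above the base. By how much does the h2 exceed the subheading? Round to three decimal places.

3.850rem

Step 1: 1.23 × 1.464 = 1.80072rem
Step 4: 1.23 × 1.464⁴ = 5.65027rem
Difference: 5.65027 − 1.80072 = 3.84955rem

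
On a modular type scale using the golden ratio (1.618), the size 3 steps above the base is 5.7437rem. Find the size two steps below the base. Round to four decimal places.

0.5180rem

Moving from step +3 to step -2 is 5 steps down, so divide by r⁵.
5.7437 ÷ 1.618⁵ = 5.7437 ÷ 11.08901 ≈ 0.5180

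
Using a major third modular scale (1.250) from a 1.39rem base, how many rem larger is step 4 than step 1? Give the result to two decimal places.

1.66rem

Step 1: 1.39 × 1.250 = 1.7375rem
Step 4: 1.39 × 1.250⁴ = 3.3936rem
Difference: 3.3936 − 1.7375 = 1.6561rem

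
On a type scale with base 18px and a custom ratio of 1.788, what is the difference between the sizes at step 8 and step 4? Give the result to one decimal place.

Step 4: 18.0 × 1.788⁴ = 183.968px
Step 8: 18.0 × 1.788⁸ = 1880.237px
Difference: 1880.237 − 183.968 = 1696.269px

1696.3px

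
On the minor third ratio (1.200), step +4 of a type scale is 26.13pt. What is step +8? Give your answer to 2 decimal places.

26.13 × 1.200⁴ = 26.13 × 2.07360 ≈ 54.183

54.18pt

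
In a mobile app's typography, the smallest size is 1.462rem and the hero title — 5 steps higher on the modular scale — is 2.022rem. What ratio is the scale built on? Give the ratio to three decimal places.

The ratio satisfies 1.462 × r⁵ = 2.022, so r = (2.022 / 1.462)^(1/5).
r = 1.3830^(1/5) ≈ 1.0670

1.067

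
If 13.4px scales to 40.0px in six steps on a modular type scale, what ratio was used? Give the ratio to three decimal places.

r⁶ = 40.0 / 13.4, so r = (40.0/13.4)^(1/6).
r = 2.9851^(1/6) ≈ 1.1999

1.200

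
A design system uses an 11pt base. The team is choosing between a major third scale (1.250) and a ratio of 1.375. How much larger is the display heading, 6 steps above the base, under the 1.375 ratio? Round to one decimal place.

Major third: 11.0 × 1.250⁶ = 41.962pt
At 1.375: 11.0 × 1.375⁶ = 74.338pt
Difference: 74.338 − 41.962 = 32.376pt

32.4pt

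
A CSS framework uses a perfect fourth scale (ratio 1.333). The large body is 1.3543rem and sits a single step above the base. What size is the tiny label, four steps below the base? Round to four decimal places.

0.3218rem

1.3543 ÷ 1.333⁵ = 1.3543 ÷ 4.20873 ≈ 0.3218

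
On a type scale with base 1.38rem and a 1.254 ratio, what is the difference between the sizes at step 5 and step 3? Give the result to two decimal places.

Step 3: 1.38 × 1.254³ = 2.7213rem
Step 5: 1.38 × 1.254⁵ = 4.2792rem
Difference: 4.2792 − 2.7213 = 1.5579rem

1.56rem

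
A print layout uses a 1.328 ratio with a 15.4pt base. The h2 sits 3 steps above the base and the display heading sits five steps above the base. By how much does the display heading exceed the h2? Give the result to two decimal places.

Step 3: 15.4 × 1.328³ = 36.0674pt
Step 5: 15.4 × 1.328⁵ = 63.6079pt
Difference: 63.6079 − 36.0674 = 27.5405pt

27.54pt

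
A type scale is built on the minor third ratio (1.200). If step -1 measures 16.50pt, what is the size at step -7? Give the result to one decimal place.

The gap is -7 − (-1) = -6 steps, so the factor is 1.200^-6.
16.50 ÷ 1.200⁶ = 16.50 ÷ 2.98598 ≈ 5.526

5.5pt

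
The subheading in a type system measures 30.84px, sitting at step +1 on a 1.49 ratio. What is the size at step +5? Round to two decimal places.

152.01px

The gap is 5 − (1) = 4 steps, so the factor is 1.49^4.
30.84 × 1.49⁴ = 30.84 × 4.92884 ≈ 152.006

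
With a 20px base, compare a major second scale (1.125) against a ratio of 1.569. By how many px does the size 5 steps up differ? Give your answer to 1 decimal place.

154.1px

Major second: 20.0 × 1.125⁵ = 36.041px
At 1.569: 20.0 × 1.569⁵ = 190.171px
Difference: 190.171 − 36.041 = 154.130px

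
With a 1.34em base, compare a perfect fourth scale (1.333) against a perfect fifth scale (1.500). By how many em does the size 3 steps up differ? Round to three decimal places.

Perfect fourth: 1.34 × 1.333³ = 3.17391em
Perfect fifth: 1.34 × 1.500³ = 4.52250em
Difference: 4.52250 − 3.17391 = 1.34859em

1.349em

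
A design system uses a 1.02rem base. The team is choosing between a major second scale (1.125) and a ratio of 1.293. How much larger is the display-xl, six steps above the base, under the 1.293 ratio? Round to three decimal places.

2.699rem

Major second: 1.02 × 1.125⁶ = 2.06783rem
At 1.293: 1.02 × 1.293⁶ = 4.76641rem
Difference: 4.76641 − 2.06783 = 2.69858rem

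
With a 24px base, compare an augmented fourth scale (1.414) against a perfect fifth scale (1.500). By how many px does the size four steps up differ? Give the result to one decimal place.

Augmented fourth: 24.0 × 1.414⁴ = 95.942px
Perfect fifth: 24.0 × 1.500⁴ = 121.500px
Difference: 121.500 − 95.942 = 25.558px

25.6px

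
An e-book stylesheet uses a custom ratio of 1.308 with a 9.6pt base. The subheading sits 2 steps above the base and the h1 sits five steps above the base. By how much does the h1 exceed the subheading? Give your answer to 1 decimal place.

20.3pt

Step 2: 9.6 × 1.308² = 16.424pt
Step 5: 9.6 × 1.308⁵ = 36.754pt
Difference: 36.754 − 16.424 = 20.330pt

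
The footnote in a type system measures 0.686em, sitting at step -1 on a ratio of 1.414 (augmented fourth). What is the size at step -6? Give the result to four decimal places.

0.686 ÷ 1.414⁵ = 0.686 ÷ 5.65258 ≈ 0.1214

0.1214em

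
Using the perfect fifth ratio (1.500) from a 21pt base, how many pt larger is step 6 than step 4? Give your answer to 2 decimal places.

Step 4: 21.0 × 1.500⁴ = 106.3125pt
Step 6: 21.0 × 1.500⁶ = 239.2031pt
Difference: 239.2031 − 106.3125 = 132.8906pt

132.89pt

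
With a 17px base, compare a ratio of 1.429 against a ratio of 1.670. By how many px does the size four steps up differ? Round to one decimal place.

At 1.429: 17.0 × 1.429⁴ = 70.889px
At 1.670: 17.0 × 1.670⁴ = 132.225px
Difference: 132.225 − 70.889 = 61.336px

61.3px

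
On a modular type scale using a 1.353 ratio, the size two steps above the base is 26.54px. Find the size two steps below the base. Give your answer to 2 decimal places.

The gap is -2 − (2) = -4 steps, so the factor is 1.353^-4.
26.54 ÷ 1.353⁴ = 26.54 ÷ 3.35113 ≈ 7.920

7.92px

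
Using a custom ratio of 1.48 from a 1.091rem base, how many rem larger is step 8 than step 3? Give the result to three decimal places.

21.577rem

Step 3: 1.091 × 1.48³ = 3.53680rem
Step 8: 1.091 × 1.48⁸ = 25.11415rem
Difference: 25.11415 − 3.53680 = 21.57735rem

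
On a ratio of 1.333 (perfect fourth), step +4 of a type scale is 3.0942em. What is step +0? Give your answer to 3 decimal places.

3.0942 ÷ 1.333⁴ = 3.0942 ÷ 3.15733 ≈ 0.980

0.980em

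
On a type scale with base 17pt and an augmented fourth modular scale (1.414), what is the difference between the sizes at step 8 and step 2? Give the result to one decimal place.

Step 2: 17.0 × 1.414² = 33.990pt
Step 8: 17.0 × 1.414⁸ = 271.672pt
Difference: 271.672 − 33.990 = 237.682pt

237.7pt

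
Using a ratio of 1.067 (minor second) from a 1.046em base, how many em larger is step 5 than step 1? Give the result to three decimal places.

Step 1: 1.046 × 1.067 = 1.11608em
Step 5: 1.046 × 1.067⁵ = 1.44662em
Difference: 1.44662 − 1.11608 = 0.33054em

0.331em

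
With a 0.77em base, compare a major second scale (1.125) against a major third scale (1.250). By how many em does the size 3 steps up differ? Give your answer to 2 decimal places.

0.41em

Major second: 0.77 × 1.125³ = 1.0963em
Major third: 0.77 × 1.250³ = 1.5039em
Difference: 1.5039 − 1.0963 = 0.4076em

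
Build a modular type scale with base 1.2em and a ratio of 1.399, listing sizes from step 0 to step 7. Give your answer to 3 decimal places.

Step 0: 1.2em
Step 1: 1.2 × 1.399 = 1.679
Step 2: 1.2 × 1.399² = 2.349
Step 3: 1.2 × 1.399³ = 3.286
Step 4: 1.2 × 1.399⁴ = 4.597
Step 5: 1.2 × 1.399⁵ = 6.431
Step 6: 1.2 × 1.399⁶ = 8.997
Step 7: 1.2 × 1.399⁷ = 12.587

1.200em, 1.679em, 2.349em, 3.286em, 4.597em, 6.431em, 8.997em, 12.587em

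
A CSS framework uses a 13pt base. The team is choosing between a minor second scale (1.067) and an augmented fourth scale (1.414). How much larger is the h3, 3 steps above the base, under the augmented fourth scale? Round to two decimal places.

Minor second: 13.0 × 1.067³ = 15.7920pt
Augmented fourth: 13.0 × 1.414³ = 36.7529pt
Difference: 36.7529 − 15.7920 = 20.9609pt

20.96pt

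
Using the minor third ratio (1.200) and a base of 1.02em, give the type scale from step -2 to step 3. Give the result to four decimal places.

Step -2: 1.02 ÷ 1.200² = 0.7083
Step -1: 1.02 ÷ 1.200 = 0.8500
Step 0: 1.02em
Step 1: 1.02 × 1.200 = 1.2240
Step 2: 1.02 × 1.200² = 1.4688
Step 3: 1.02 × 1.200³ = 1.7626

0.7083em, 0.8500em, 1.0200em, 1.2240em, 1.4688em, 1.7626em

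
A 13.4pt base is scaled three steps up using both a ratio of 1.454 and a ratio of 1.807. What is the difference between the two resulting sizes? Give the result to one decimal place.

37.9pt

At 1.454: 13.4 × 1.454³ = 41.191pt
At 1.807: 13.4 × 1.807³ = 79.064pt
Difference: 79.064 − 41.191 = 37.873pt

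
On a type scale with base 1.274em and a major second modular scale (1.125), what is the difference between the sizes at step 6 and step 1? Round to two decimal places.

1.15em

Step 1: 1.274 × 1.125 = 1.4333em
Step 6: 1.274 × 1.125⁶ = 2.5828em
Difference: 2.5828 − 1.4333 = 1.1495em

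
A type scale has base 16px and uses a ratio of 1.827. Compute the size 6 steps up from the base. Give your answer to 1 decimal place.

595.0px

Every step multiplies by the scale ratio.
16.0 × 1.827⁶ = 16.0 × 37.19044 ≈ 595.05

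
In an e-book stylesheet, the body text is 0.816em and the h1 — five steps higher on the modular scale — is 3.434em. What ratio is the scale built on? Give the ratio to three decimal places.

1.333

r⁵ = 3.434 / 0.816, so r = (3.434/0.816)^(1/5).
r = 4.2083^(1/5) ≈ 1.3330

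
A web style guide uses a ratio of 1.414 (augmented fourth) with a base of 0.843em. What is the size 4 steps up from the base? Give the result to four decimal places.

3.3700em

A modular type scale is a geometric sequence: sizeₙ = base × rⁿ.
0.843 × 1.414⁴ = 0.843 × 3.99758 ≈ 3.3700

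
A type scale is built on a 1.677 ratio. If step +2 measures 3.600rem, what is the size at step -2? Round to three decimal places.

0.455rem

3.600 ÷ 1.677⁴ = 3.600 ÷ 7.90919 ≈ 0.455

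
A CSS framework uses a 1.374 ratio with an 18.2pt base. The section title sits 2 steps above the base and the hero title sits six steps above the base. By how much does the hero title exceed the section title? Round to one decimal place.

Step 2: 18.2 × 1.374² = 34.359pt
Step 6: 18.2 × 1.374⁶ = 122.459pt
Difference: 122.459 − 34.359 = 88.100pt

88.1pt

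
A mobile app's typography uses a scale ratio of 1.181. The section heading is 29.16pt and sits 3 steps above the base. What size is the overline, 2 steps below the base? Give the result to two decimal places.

12.69pt

The gap is -2 − (3) = -5 steps, so the factor is 1.181^-5.
29.16 ÷ 1.181⁵ = 29.16 ÷ 2.29747 ≈ 12.692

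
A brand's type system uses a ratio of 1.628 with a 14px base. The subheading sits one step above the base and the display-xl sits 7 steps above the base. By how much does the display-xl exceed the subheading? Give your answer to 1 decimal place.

401.5px

Step 1: 14.0 × 1.628 = 22.792px
Step 7: 14.0 × 1.628⁷ = 424.335px
Difference: 424.335 − 22.792 = 401.543px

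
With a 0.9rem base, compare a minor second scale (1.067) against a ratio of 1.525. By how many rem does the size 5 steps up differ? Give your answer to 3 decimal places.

6.179rem

Minor second: 0.9 × 1.067⁵ = 1.24470rem
At 1.525: 0.9 × 1.525⁵ = 7.42321rem
Difference: 7.42321 − 1.24470 = 6.17851rem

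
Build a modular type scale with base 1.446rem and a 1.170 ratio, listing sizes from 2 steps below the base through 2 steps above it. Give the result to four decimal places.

1.0563rem, 1.2359rem, 1.4460rem, 1.6918rem, 1.9794rem

Step -2: 1.446 ÷ 1.170² = 1.0563
Step -1: 1.446 ÷ 1.170 = 1.2359
Step 0: 1.446rem
Step 1: 1.446 × 1.170 = 1.6918
Step 2: 1.446 × 1.170² = 1.9794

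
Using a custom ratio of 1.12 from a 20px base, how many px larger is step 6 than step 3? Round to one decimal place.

Step 3: 20.0 × 1.12³ = 28.099px
Step 6: 20.0 × 1.12⁶ = 39.476px
Difference: 39.476 − 28.099 = 11.377px

11.4px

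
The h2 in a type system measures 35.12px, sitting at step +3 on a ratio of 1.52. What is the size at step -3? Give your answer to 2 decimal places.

2.85px

Moving from step +3 to step -3 is 6 steps down, so divide by r⁶.
35.12 ÷ 1.52⁶ = 35.12 ÷ 12.33280 ≈ 2.848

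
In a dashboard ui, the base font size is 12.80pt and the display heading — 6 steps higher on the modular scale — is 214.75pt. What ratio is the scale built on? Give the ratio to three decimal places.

r⁶ = 214.75 / 12.80, so r = (214.75/12.80)^(1/6).
r = 16.7773^(1/6) ≈ 1.6000

1.600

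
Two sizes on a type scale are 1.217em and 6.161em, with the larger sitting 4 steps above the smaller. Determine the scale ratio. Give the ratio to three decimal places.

The ratio satisfies 1.217 × r⁴ = 6.161, so r = (6.161 / 1.217)^(1/4).
r = 5.0624^(1/4) ≈ 1.5000

1.500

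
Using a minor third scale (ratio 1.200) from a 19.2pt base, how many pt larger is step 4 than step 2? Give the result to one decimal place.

Step 2: 19.2 × 1.200² = 27.648pt
Step 4: 19.2 × 1.200⁴ = 39.813pt
Difference: 39.813 − 27.648 = 12.165pt

12.2pt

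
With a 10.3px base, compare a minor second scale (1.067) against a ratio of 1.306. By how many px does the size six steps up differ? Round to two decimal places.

35.91px

Minor second: 10.3 × 1.067⁶ = 15.1993px
At 1.306: 10.3 × 1.306⁶ = 51.1089px
Difference: 51.1089 − 15.1993 = 35.9096px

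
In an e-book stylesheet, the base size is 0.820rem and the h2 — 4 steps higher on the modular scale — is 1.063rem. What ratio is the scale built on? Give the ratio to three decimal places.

1.067

r⁴ = 1.063 / 0.820, so r = (1.063/0.820)^(1/4).
r = 1.2963^(1/4) ≈ 1.0670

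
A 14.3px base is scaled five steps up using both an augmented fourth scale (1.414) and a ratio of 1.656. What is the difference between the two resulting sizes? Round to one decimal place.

97.3px

Augmented fourth: 14.3 × 1.414⁵ = 80.832px
At 1.656: 14.3 × 1.656⁵ = 178.089px
Difference: 178.089 − 80.832 = 97.257px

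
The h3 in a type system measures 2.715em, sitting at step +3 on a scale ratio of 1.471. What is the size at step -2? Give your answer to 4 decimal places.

2.715 ÷ 1.471⁵ = 2.715 ÷ 6.88753 ≈ 0.3942

0.3942em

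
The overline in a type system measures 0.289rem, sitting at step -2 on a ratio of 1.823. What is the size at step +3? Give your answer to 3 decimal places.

5.819rem

0.289 × 1.823⁵ = 0.289 × 20.13415 ≈ 5.819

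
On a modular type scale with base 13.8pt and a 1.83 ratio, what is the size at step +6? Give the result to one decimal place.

13.8 × 1.83⁶ = 13.8 × 37.55835 ≈ 518.31

518.3pt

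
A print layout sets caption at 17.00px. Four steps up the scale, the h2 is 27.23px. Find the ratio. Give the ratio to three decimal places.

r⁴ = 27.23 / 17.00, so r = (27.23/17.00)^(1/4).
r = 1.6018^(1/4) ≈ 1.1250

1.125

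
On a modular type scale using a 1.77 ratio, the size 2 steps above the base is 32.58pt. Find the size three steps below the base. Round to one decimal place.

1.9pt

32.58 ÷ 1.77⁵ = 32.58 ÷ 17.37266 ≈ 1.875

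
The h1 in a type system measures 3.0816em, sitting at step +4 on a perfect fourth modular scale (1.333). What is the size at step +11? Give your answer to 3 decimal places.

Moving from step +4 to step +11 is 7 steps up, so multiply by r⁷.
3.0816 × 1.333⁷ = 3.0816 × 7.47844 ≈ 23.046

23.046em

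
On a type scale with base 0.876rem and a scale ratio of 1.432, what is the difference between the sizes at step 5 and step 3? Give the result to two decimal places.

Step 3: 0.876 × 1.432³ = 2.5724rem
Step 5: 0.876 × 1.432⁵ = 5.2750rem
Difference: 5.2750 − 2.5724 = 2.7026rem

2.70rem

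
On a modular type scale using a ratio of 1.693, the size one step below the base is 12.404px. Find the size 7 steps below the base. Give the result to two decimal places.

0.53px

Moving from step -1 to step -7 is 6 steps down, so divide by r⁶.
12.404 ÷ 1.693⁶ = 12.404 ÷ 23.54733 ≈ 0.527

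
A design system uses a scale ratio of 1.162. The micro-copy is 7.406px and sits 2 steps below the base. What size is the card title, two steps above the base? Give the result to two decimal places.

Moving from step -2 to step +2 is 4 steps up, so multiply by r⁴.
7.406 × 1.162⁴ = 7.406 × 1.82316 ≈ 13.502

13.50px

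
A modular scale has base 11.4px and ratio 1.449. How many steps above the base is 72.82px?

5

1.449ⁿ = 72.82 / 11.4 = 6.3877
n = ln(6.3877) / ln(1.449) = 1.8544 / 0.3709 ≈ 5.00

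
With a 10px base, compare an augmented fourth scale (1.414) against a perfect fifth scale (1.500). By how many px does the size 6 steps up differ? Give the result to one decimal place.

34.0px

Augmented fourth: 10.0 × 1.414⁶ = 79.928px
Perfect fifth: 10.0 × 1.500⁶ = 113.906px
Difference: 113.906 − 79.928 = 33.978px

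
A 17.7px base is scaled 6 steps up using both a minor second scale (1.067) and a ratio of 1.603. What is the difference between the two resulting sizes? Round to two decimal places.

Minor second: 17.7 × 1.067⁶ = 26.1192px
At 1.603: 17.7 × 1.603⁶ = 300.3132px
Difference: 300.3132 − 26.1192 = 274.1940px

274.19px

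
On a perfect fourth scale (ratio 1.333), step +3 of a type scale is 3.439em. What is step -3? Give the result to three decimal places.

0.613em

The gap is -3 − (3) = -6 steps, so the factor is 1.333^-6.
3.439 ÷ 1.333⁶ = 3.439 ÷ 5.61023 ≈ 0.613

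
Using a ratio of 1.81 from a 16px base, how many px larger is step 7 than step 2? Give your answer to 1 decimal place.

Step 2: 16.0 × 1.81² = 52.418px
Step 7: 16.0 × 1.81⁷ = 1018.287px
Difference: 1018.287 − 52.418 = 965.869px

965.9px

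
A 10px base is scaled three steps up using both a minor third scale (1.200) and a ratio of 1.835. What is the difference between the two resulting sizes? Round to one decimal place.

Minor third: 10.0 × 1.200³ = 17.280px
At 1.835: 10.0 × 1.835³ = 61.789px
Difference: 61.789 − 17.280 = 44.509px

44.5px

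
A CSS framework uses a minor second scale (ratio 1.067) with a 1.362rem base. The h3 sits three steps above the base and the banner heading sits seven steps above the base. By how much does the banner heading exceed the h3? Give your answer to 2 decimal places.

0.49rem

Step 3: 1.362 × 1.067³ = 1.6545rem
Step 7: 1.362 × 1.067⁷ = 2.1445rem
Difference: 2.1445 − 1.6545 = 0.4900rem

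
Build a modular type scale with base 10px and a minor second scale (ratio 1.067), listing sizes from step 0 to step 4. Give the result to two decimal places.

10.00px, 10.67px, 11.38px, 12.15px, 12.96px

Step 0: 10px
Step 1: 10.0 × 1.067 = 10.67
Step 2: 10.0 × 1.067² = 11.38
Step 3: 10.0 × 1.067³ = 12.15
Step 4: 10.0 × 1.067⁴ = 12.96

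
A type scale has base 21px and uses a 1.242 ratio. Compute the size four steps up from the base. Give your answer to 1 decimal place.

50.0px

21.0 × 1.242⁴ = 21.0 × 2.37950 ≈ 49.97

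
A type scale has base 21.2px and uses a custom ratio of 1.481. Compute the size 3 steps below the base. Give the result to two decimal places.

Each step on a modular scale multiplies by the ratio, so the size n steps from the base is base × ratioⁿ.
21.2 ÷ 1.481³ = 21.2 ÷ 3.24837 ≈ 6.53

6.53px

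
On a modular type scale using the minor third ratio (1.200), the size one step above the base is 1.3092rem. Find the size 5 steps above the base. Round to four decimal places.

2.7148rem

The gap is 5 − (1) = 4 steps, so the factor is 1.200^4.
1.3092 × 1.200⁴ = 1.3092 × 2.07360 ≈ 2.7148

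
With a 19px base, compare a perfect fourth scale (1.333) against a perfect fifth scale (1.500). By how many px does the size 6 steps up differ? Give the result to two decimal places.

109.83px

Perfect fourth: 19.0 × 1.333⁶ = 106.5944px
Perfect fifth: 19.0 × 1.500⁶ = 216.4219px
Difference: 216.4219 − 106.5944 = 109.8275px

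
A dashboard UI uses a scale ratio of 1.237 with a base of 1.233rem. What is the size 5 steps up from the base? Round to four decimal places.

A modular type scale is a geometric sequence: sizeₙ = base × rⁿ.
1.233 × 1.237⁵ = 1.233 × 2.89633 ≈ 3.5712

3.5712rem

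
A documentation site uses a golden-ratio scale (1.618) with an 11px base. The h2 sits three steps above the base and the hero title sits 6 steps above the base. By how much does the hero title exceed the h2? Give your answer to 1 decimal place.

150.8px

Step 3: 11.0 × 1.618³ = 46.594px
Step 6: 11.0 × 1.618⁶ = 197.362px
Difference: 197.362 − 46.594 = 150.768px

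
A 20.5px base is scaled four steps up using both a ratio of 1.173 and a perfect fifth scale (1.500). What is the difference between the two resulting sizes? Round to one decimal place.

65.0px

At 1.173: 20.5 × 1.173⁴ = 38.810px
Perfect fifth: 20.5 × 1.500⁴ = 103.781px
Difference: 103.781 − 38.810 = 64.971px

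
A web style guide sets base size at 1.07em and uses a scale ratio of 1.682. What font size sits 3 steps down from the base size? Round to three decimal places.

0.225em

1.07 ÷ 1.682³ = 1.07 ÷ 4.75859 ≈ 0.225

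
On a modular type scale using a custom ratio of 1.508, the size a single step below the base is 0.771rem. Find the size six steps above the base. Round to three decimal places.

Moving from step -1 to step +6 is 7 steps up, so multiply by r⁷.
0.771 × 1.508⁷ = 0.771 × 17.73411 ≈ 13.673

13.673rem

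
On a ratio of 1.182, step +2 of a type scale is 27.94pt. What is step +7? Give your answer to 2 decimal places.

64.46pt

The gap is 7 − (2) = 5 steps, so the factor is 1.182^5.
27.94 × 1.182⁵ = 27.94 × 2.30721 ≈ 64.463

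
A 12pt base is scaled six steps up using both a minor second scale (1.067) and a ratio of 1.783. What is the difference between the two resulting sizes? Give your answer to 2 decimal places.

Minor second: 12.0 × 1.067⁶ = 17.7079pt
At 1.783: 12.0 × 1.783⁶ = 385.5576pt
Difference: 385.5576 − 17.7079 = 367.8497pt

367.85pt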